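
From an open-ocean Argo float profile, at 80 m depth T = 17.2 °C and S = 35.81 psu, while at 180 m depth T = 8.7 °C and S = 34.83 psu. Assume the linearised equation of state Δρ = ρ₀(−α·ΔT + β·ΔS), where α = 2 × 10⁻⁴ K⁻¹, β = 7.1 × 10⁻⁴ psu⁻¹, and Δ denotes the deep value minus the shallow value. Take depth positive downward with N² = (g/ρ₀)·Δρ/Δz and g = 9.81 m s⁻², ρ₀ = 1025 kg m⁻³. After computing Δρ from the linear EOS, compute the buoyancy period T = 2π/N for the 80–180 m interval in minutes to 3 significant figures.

10.6 min

ΔT = -8.5 K, ΔS = -0.98 psu (deep − shallow).
Δρ/ρ₀ = −αΔT + βΔS = 1.70 × 10⁻³ − 6.958 × 10⁻⁴ = 1.0042 × 10⁻³, so Δρ ≈ 1.029 kg m⁻³.
N² = (g/ρ₀)·Δρ/Δz = g·(Δρ/ρ₀)/Δz = 9.81 × 1.0042 × 10⁻³ / 100 = 9.8512 × 10⁻⁵ s⁻².
N = √(9.8512 × 10⁻⁵) = 9.9253 × 10⁻³ rad s⁻¹ → T = 2π/N = 633.05 s = 10.551 min ≈ 10.6 min.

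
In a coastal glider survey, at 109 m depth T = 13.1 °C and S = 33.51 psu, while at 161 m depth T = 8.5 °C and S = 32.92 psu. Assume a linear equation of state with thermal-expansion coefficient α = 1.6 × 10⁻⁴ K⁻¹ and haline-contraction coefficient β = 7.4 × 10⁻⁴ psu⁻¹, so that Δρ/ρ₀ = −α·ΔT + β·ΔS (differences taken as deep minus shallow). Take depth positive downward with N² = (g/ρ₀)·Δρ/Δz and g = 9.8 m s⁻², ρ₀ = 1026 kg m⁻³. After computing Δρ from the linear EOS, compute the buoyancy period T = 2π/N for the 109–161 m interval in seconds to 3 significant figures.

836 s

ΔT = -4.6 K, ΔS = -0.59 psu (deep − shallow).
Δρ/ρ₀ = −αΔT + βΔS = 7.36 × 10⁻⁴ − 4.366 × 10⁻⁴ = 2.994 × 10⁻⁴, so Δρ ≈ 0.3072 kg m⁻³.
N² = (g/ρ₀)·Δρ/Δz = g·(Δρ/ρ₀)/Δz = 9.8 × 2.994 × 10⁻⁴ / 52 = 5.6425 × 10⁻⁵ s⁻².
N = √(5.6425 × 10⁻⁵) = 7.5117 × 10⁻³ rad s⁻¹ → T = 2π/N = 836.45 s ≈ 836 s.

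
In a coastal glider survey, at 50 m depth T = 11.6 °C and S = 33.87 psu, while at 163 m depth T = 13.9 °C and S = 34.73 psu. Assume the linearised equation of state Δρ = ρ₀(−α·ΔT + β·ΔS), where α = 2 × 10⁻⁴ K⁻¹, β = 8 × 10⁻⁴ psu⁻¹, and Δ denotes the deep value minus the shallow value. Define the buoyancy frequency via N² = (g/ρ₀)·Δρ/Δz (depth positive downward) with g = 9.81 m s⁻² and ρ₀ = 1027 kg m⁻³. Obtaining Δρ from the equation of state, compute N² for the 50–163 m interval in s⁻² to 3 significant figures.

ΔT = +2.3 K, ΔS = +0.86 psu (deep − shallow).
Δρ/ρ₀ = −αΔT + βΔS = -4.60 × 10⁻⁴ + 6.88 × 10⁻⁴ = 2.28 × 10⁻⁴, so Δρ ≈ 0.2342 kg m⁻³.
N² = (g/ρ₀)·Δρ/Δz = g·(Δρ/ρ₀)/Δz = 9.81 × 2.28 × 10⁻⁴ / 113 = 1.9794 × 10⁻⁵ s⁻² ≈ 1.98 × 10⁻⁵ s⁻².

1.98 × 10⁻⁵ s⁻²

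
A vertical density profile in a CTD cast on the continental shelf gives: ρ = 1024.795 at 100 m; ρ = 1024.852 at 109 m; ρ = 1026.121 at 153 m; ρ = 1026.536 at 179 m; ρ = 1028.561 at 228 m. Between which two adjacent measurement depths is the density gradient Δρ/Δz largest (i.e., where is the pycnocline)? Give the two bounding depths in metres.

Compute the density gradient over each adjacent pair:
  100–109 m: Δρ/Δz = 0.057/9 = 6.3 × 10⁻³ kg m⁻⁴
  109–153 m: Δρ/Δz = 1.269/44 = 0.029 kg m⁻⁴
  153–179 m: Δρ/Δz = 0.415/26 = 0.016 kg m⁻⁴
  179–228 m: Δρ/Δz = 2.025/49 = 0.041 kg m⁻⁴
The largest gradient is in the 179–228 m interval — the pycnocline.

179–228 m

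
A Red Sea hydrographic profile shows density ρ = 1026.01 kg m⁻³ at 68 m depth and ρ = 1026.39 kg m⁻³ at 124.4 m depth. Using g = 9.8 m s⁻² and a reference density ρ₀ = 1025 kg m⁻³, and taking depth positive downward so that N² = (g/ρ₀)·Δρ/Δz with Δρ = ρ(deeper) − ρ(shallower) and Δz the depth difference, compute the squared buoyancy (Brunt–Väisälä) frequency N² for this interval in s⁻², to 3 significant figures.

6.44 × 10⁻⁵ s⁻²

Δρ = 1026.39 − 1026.01 = 0.38 kg m⁻³ over Δz = 124.4 − 68 = 56.4 m.
N² = (9.8/1025) × (0.38/56.4) = 6.4418 × 10⁻⁵ s⁻² ≈ 6.44 × 10⁻⁵ s⁻².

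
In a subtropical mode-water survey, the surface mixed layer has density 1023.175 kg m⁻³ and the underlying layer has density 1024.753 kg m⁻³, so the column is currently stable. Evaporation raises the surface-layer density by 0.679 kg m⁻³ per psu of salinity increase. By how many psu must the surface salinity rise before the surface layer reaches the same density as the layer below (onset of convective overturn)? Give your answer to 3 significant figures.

2.32 psu

Density deficit of the surface layer: 1024.753 − 1023.175 = 1.578 kg m⁻³.
Required change = 1.578 / 0.679 = 2.32 psu.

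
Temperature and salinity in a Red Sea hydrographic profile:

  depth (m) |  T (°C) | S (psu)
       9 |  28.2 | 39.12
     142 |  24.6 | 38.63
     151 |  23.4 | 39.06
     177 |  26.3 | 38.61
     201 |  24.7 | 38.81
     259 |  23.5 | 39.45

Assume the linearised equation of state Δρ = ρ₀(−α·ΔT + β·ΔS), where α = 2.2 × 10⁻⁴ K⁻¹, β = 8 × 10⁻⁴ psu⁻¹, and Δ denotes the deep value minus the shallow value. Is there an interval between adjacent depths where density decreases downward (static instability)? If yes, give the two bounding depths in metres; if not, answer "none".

Evaluate Δρ/ρ₀ = −αΔT + βΔS across each adjacent pair:
  9–142 m: −αΔT+βΔS = −(2.2 × 10⁻⁴)(-3.6)+(8 × 10⁻⁴)(-0.49) = 4.0 × 10⁻⁴ → stable
  142–151 m: −αΔT+βΔS = −(2.2 × 10⁻⁴)(-1.2)+(8 × 10⁻⁴)(+0.43) = 6.1 × 10⁻⁴ → stable
  151–177 m: −αΔT+βΔS = −(2.2 × 10⁻⁴)(+2.9)+(8 × 10⁻⁴)(-0.45) = -1.0 × 10⁻³ → UNSTABLE
  177–201 m: −αΔT+βΔS = −(2.2 × 10⁻⁴)(-1.6)+(8 × 10⁻⁴)(+0.20) = 5.1 × 10⁻⁴ → stable
  201–259 m: −αΔT+βΔS = −(2.2 × 10⁻⁴)(-1.2)+(8 × 10⁻⁴)(+0.64) = 7.8 × 10⁻⁴ → stable
The 151–177 m interval has Δρ < 0: lighter water underlies denser water.

151–177 m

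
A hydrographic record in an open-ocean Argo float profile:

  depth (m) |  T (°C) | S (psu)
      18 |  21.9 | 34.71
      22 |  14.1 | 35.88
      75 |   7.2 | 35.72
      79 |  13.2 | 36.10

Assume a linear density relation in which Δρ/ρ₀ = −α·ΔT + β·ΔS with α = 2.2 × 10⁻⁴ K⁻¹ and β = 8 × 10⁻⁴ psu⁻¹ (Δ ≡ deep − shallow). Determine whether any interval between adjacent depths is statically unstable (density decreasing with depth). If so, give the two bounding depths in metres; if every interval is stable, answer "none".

75–79 m

Evaluate Δρ/ρ₀ = −αΔT + βΔS across each adjacent pair:
  18–22 m: −αΔT+βΔS = −(2.2 × 10⁻⁴)(-7.8)+(8 × 10⁻⁴)(+1.17) = 2.7 × 10⁻³ → stable
  22–75 m: −αΔT+βΔS = −(2.2 × 10⁻⁴)(-6.9)+(8 × 10⁻⁴)(-0.16) = 1.4 × 10⁻³ → stable
  75–79 m: −αΔT+βΔS = −(2.2 × 10⁻⁴)(+6.0)+(8 × 10⁻⁴)(+0.38) = -1.0 × 10⁻³ → UNSTABLE
The 75–79 m interval has Δρ < 0: lighter water underlies denser water.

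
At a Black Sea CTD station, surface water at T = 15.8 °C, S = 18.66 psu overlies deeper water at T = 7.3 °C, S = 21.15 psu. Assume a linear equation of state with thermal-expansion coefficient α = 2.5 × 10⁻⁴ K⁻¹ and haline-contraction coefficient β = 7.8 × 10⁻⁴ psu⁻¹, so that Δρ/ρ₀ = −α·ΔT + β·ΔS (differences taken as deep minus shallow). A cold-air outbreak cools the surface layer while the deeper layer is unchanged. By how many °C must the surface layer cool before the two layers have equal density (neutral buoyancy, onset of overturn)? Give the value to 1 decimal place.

16.3 °C

Neutral buoyancy requires Δρ = 0, i.e. −α(T_deep − T_surf′) + β(S_deep − S_surf) = 0.
T_surf′ = T_deep − (β/α)·ΔS = 7.3 − (7.8 × 10⁻⁴/2.5 × 10⁻⁴)·(+2.49) = -0.469 °C.
Cooling required: 15.8 − (-0.469) = 16.269 °C.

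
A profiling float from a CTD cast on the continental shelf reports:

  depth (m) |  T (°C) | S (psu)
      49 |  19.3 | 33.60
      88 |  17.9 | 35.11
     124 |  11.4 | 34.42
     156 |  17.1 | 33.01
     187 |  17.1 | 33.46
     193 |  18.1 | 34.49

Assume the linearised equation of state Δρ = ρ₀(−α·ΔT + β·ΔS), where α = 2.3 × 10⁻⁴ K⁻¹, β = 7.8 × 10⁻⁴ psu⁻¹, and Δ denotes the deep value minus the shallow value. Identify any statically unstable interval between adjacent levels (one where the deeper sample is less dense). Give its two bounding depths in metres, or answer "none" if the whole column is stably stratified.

Evaluate Δρ/ρ₀ = −αΔT + βΔS across each adjacent pair:
  49–88 m: −αΔT+βΔS = −(2.3 × 10⁻⁴)(-1.4)+(7.8 × 10⁻⁴)(+1.51) = 1.5 × 10⁻³ → stable
  88–124 m: −αΔT+βΔS = −(2.3 × 10⁻⁴)(-6.5)+(7.8 × 10⁻⁴)(-0.69) = 9.6 × 10⁻⁴ → stable
  124–156 m: −αΔT+βΔS = −(2.3 × 10⁻⁴)(+5.7)+(7.8 × 10⁻⁴)(-1.41) = -2.4 × 10⁻³ → UNSTABLE
  156–187 m: −αΔT+βΔS = −(2.3 × 10⁻⁴)(+0.0)+(7.8 × 10⁻⁴)(+0.45) = 3.5 × 10⁻⁴ → stable
  187–193 m: −αΔT+βΔS = −(2.3 × 10⁻⁴)(+1.0)+(7.8 × 10⁻⁴)(+1.03) = 5.7 × 10⁻⁴ → stable
The 124–156 m interval has Δρ < 0: lighter water underlies denser water.

124–156 m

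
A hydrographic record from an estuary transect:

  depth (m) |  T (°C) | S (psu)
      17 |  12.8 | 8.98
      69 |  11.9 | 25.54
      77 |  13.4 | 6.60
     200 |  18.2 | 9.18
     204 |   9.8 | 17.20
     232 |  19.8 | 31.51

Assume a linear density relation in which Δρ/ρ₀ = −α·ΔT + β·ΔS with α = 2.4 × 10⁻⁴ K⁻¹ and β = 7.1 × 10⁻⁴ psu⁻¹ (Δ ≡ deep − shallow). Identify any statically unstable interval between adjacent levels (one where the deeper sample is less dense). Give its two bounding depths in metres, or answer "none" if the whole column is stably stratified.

Evaluate Δρ/ρ₀ = −αΔT + βΔS across each adjacent pair:
  17–69 m: −αΔT+βΔS = −(2.4 × 10⁻⁴)(-0.9)+(7.1 × 10⁻⁴)(+16.56) = 0.012 → stable
  69–77 m: −αΔT+βΔS = −(2.4 × 10⁻⁴)(+1.5)+(7.1 × 10⁻⁴)(-18.94) = -0.014 → UNSTABLE
  77–200 m: −αΔT+βΔS = −(2.4 × 10⁻⁴)(+4.8)+(7.1 × 10⁻⁴)(+2.58) = 6.8 × 10⁻⁴ → stable
  200–204 m: −αΔT+βΔS = −(2.4 × 10⁻⁴)(-8.4)+(7.1 × 10⁻⁴)(+8.02) = 7.7 × 10⁻³ → stable
  204–232 m: −αΔT+βΔS = −(2.4 × 10⁻⁴)(+10.0)+(7.1 × 10⁻⁴)(+14.31) = 7.8 × 10⁻³ → stable
The 69–77 m interval has Δρ < 0: lighter water underlies denser water.

69–77 m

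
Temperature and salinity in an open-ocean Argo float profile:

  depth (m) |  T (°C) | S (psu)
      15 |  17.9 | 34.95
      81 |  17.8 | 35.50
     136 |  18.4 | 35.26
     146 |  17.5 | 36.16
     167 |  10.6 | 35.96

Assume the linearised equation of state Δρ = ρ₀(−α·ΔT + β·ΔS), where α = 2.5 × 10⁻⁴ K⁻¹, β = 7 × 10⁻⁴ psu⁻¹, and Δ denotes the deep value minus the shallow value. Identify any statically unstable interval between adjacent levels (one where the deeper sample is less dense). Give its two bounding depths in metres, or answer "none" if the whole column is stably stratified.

Evaluate Δρ/ρ₀ = −αΔT + βΔS across each adjacent pair:
  15–81 m: −αΔT+βΔS = −(2.5 × 10⁻⁴)(-0.1)+(7 × 10⁻⁴)(+0.55) = 4.1 × 10⁻⁴ → stable
  81–136 m: −αΔT+βΔS = −(2.5 × 10⁻⁴)(+0.6)+(7 × 10⁻⁴)(-0.24) = -3.2 × 10⁻⁴ → UNSTABLE
  136–146 m: −αΔT+βΔS = −(2.5 × 10⁻⁴)(-0.9)+(7 × 10⁻⁴)(+0.90) = 8.6 × 10⁻⁴ → stable
  146–167 m: −αΔT+βΔS = −(2.5 × 10⁻⁴)(-6.9)+(7 × 10⁻⁴)(-0.20) = 1.6 × 10⁻³ → stable
The 81–136 m interval has Δρ < 0: lighter water underlies denser water.

81–136 m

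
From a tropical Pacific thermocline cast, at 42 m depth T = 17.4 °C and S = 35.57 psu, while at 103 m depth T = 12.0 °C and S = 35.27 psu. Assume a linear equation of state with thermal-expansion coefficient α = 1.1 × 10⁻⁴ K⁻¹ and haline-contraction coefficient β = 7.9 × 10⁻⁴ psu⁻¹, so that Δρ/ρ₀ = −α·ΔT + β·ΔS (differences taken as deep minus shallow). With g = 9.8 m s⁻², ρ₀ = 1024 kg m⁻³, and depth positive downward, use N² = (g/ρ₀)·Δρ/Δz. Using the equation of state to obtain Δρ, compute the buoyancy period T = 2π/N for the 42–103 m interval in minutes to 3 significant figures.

13.8 min

ΔT = -5.4 K, ΔS = -0.30 psu (deep − shallow).
Δρ/ρ₀ = −αΔT + βΔS = 5.94 × 10⁻⁴ − 2.37 × 10⁻⁴ = 3.57 × 10⁻⁴, so Δρ ≈ 0.3656 kg m⁻³.
N² = (g/ρ₀)·Δρ/Δz = g·(Δρ/ρ₀)/Δz = 9.8 × 3.57 × 10⁻⁴ / 61 = 5.7354 × 10⁻⁵ s⁻².
N = √(5.7354 × 10⁻⁵) = 7.5732 × 10⁻³ rad s⁻¹ → T = 2π/N = 829.66 s = 13.828 min ≈ 13.8 min.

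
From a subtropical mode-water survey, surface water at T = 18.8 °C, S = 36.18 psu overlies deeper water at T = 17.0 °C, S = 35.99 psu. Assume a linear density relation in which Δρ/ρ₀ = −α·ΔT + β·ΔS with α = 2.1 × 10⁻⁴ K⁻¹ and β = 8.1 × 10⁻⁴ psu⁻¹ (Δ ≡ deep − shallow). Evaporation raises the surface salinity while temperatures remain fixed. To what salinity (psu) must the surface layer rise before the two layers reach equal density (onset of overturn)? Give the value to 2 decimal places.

Neutral buoyancy requires −α(T_deep − T_surf) + β(S_deep − S_surf′) = 0.
S_surf′ = S_deep − (α/β)·ΔT = 35.99 − (2.1 × 10⁻⁴/8.1 × 10⁻⁴)·(-1.8) = 36.4567 psu.
Increase required: 36.4567 − 36.18 = 0.2767 psu.

36.46 psu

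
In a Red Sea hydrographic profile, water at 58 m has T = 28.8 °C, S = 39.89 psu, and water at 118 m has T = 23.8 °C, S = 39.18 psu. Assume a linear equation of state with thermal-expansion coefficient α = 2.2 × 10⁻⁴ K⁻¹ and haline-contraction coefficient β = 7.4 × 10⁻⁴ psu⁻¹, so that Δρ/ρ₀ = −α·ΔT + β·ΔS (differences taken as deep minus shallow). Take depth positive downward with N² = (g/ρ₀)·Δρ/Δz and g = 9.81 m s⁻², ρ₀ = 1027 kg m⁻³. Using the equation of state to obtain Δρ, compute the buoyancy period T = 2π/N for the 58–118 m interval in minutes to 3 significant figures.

ΔT = -5.0 K, ΔS = -0.71 psu (deep − shallow).
Δρ/ρ₀ = −αΔT + βΔS = 1.10 × 10⁻³ − 5.254 × 10⁻⁴ = 5.746 × 10⁻⁴, so Δρ ≈ 0.5901 kg m⁻³.
N² = (g/ρ₀)·Δρ/Δz = g·(Δρ/ρ₀)/Δz = 9.81 × 5.746 × 10⁻⁴ / 60 = 9.3947 × 10⁻⁵ s⁻².
N = √(9.3947 × 10⁻⁵) = 9.6926 × 10⁻³ rad s⁻¹ → T = 2π/N = 648.25 s = 10.804 min ≈ 10.8 min.

10.8 min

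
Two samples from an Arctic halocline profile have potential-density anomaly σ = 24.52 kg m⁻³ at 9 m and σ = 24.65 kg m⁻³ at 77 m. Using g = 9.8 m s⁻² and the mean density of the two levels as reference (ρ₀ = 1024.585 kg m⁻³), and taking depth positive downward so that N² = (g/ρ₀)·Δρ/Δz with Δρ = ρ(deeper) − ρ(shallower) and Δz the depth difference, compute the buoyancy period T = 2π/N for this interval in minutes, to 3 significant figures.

Δρ = 1024.65 − 1024.52 = 0.13 kg m⁻³ over Δz = 77 − 9 = 68 m.
N² = (9.8/1024.585) × (0.13/68) = 1.8286 × 10⁻⁵ s⁻².
N = √(1.8286 × 10⁻⁵) = 4.2762 × 10⁻³ rad s⁻¹, so T = 2π/N = 1.4693 × 10³ s = 24.488 min ≈ 24.5 min.

24.5 min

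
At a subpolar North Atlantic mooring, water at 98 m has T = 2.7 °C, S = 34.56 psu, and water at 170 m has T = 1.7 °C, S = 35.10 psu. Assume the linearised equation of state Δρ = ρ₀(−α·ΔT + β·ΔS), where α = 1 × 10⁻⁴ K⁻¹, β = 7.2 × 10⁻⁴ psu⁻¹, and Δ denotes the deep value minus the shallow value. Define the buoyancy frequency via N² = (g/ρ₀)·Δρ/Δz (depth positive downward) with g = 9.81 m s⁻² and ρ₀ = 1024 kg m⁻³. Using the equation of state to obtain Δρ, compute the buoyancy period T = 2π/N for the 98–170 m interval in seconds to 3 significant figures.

ΔT = -1.0 K, ΔS = +0.54 psu (deep − shallow).
Δρ/ρ₀ = −αΔT + βΔS = 1.00 × 10⁻⁴ + 3.888 × 10⁻⁴ = 4.888 × 10⁻⁴, so Δρ ≈ 0.5005 kg m⁻³.
N² = (g/ρ₀)·Δρ/Δz = g·(Δρ/ρ₀)/Δz = 9.81 × 4.888 × 10⁻⁴ / 72 = 6.6599 × 10⁻⁵ s⁻².
N = √(6.6599 × 10⁻⁵) = 8.1608 × 10⁻³ rad s⁻¹ → T = 2π/N = 769.92 s ≈ 770 s.

770 s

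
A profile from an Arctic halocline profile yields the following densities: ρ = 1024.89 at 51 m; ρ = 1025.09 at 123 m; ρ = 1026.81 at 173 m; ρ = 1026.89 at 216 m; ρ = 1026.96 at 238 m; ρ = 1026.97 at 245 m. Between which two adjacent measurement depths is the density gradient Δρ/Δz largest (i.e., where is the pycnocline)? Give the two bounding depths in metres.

Compute the density gradient over each adjacent pair:
  51–123 m: Δρ/Δz = 0.20/72 = 2.8 × 10⁻³ kg m⁻⁴
  123–173 m: Δρ/Δz = 1.72/50 = 0.034 kg m⁻⁴
  173–216 m: Δρ/Δz = 0.08/43 = 1.9 × 10⁻³ kg m⁻⁴
  216–238 m: Δρ/Δz = 0.07/22 = 3.2 × 10⁻³ kg m⁻⁴
  238–245 m: Δρ/Δz = 0.01/7 = 1.4 × 10⁻³ kg m⁻⁴
The largest gradient is in the 123–173 m interval — the pycnocline.

123–173 m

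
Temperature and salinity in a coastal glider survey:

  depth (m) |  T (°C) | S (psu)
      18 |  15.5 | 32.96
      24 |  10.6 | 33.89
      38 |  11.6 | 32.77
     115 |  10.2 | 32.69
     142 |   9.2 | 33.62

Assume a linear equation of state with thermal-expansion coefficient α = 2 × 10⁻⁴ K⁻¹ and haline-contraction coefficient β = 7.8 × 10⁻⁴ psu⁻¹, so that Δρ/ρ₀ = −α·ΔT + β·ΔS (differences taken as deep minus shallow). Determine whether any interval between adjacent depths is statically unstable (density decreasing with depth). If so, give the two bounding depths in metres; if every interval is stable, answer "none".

24–38 m

Evaluate Δρ/ρ₀ = −αΔT + βΔS across each adjacent pair:
  18–24 m: −αΔT+βΔS = −(2 × 10⁻⁴)(-4.9)+(7.8 × 10⁻⁴)(+0.93) = 1.7 × 10⁻³ → stable
  24–38 m: −αΔT+βΔS = −(2 × 10⁻⁴)(+1.0)+(7.8 × 10⁻⁴)(-1.12) = -1.1 × 10⁻³ → UNSTABLE
  38–115 m: −αΔT+βΔS = −(2 × 10⁻⁴)(-1.4)+(7.8 × 10⁻⁴)(-0.08) = 2.2 × 10⁻⁴ → stable
  115–142 m: −αΔT+βΔS = −(2 × 10⁻⁴)(-1.0)+(7.8 × 10⁻⁴)(+0.93) = 9.3 × 10⁻⁴ → stable
The 24–38 m interval has Δρ < 0: lighter water underlies denser water.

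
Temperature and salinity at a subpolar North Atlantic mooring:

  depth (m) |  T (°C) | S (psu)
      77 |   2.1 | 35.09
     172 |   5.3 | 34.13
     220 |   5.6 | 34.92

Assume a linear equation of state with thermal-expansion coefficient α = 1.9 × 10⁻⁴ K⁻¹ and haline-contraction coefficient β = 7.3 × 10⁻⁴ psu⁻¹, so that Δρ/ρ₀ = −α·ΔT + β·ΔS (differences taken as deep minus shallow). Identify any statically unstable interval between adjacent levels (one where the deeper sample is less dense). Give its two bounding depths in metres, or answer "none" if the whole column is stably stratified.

Evaluate Δρ/ρ₀ = −αΔT + βΔS across each adjacent pair:
  77–172 m: −αΔT+βΔS = −(1.9 × 10⁻⁴)(+3.2)+(7.3 × 10⁻⁴)(-0.96) = -1.3 × 10⁻³ → UNSTABLE
  172–220 m: −αΔT+βΔS = −(1.9 × 10⁻⁴)(+0.3)+(7.3 × 10⁻⁴)(+0.79) = 5.2 × 10⁻⁴ → stable
The 77–172 m interval has Δρ < 0: lighter water underlies denser water.

77–172 m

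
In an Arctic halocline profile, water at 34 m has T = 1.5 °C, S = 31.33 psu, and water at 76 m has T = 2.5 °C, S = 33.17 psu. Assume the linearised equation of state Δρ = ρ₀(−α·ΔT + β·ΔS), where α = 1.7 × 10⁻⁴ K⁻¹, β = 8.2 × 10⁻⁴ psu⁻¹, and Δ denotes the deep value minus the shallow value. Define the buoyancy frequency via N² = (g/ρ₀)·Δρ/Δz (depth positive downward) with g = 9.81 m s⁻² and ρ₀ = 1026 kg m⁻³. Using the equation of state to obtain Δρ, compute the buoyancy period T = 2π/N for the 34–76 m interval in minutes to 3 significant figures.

5.92 min

ΔT = +1.0 K, ΔS = +1.84 psu (deep − shallow).
Δρ/ρ₀ = −αΔT + βΔS = -1.70 × 10⁻⁴ + 1.5088 × 10⁻³ = 1.3388 × 10⁻³, so Δρ ≈ 1.374 kg m⁻³.
N² = (g/ρ₀)·Δρ/Δz = g·(Δρ/ρ₀)/Δz = 9.81 × 1.3388 × 10⁻³ / 42 = 3.1271 × 10⁻⁴ s⁻².
N = √(3.1271 × 10⁻⁴) = 0.017684 rad s⁻¹ → T = 2π/N = 355.30 s = 5.9217 min ≈ 5.92 min.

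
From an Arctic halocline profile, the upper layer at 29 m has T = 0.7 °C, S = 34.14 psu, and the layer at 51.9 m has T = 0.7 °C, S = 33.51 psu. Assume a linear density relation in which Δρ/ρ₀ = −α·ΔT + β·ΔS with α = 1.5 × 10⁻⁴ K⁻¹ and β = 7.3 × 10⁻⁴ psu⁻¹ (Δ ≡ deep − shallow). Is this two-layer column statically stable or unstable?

unstable

ΔT = 0.7 − 0.7 = +0.0 K and ΔS = 33.51 − 34.14 = -0.63 psu (deep − shallow).
−αΔT = 0; βΔS = -4.599 × 10⁻⁴; sum Δρ/ρ₀ = -4.599 × 10⁻⁴.
Δρ/ρ₀ < 0, so Δρ < 0: deeper water is lighter → statically unstable; the column would overturn.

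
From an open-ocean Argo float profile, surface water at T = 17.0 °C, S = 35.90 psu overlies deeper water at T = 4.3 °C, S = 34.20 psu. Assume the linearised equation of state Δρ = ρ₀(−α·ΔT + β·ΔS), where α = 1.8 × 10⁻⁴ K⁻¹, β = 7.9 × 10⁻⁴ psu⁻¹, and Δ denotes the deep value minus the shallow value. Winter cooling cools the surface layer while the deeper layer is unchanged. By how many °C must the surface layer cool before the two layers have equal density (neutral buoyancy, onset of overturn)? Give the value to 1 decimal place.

5.2 °C

Neutral buoyancy requires Δρ = 0, i.e. −α(T_deep − T_surf′) + β(S_deep − S_surf) = 0.
T_surf′ = T_deep − (β/α)·ΔS = 4.3 − (7.9 × 10⁻⁴/1.8 × 10⁻⁴)·(-1.70) = 11.761 °C.
Cooling required: 17.0 − (11.761) = 5.239 °C.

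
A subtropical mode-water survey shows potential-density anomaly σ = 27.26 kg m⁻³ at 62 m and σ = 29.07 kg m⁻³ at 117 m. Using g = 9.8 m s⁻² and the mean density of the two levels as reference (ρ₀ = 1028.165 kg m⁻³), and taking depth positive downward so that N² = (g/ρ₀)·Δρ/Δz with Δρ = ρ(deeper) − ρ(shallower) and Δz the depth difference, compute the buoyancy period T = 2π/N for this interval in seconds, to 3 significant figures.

355 s

Δρ = 1029.07 − 1027.26 = 1.81 kg m⁻³ over Δz = 117 − 62 = 55 m.
N² = (9.8/1028.165) × (1.81/55) = 3.1367 × 10⁻⁴ s⁻².
N = √(3.1367 × 10⁻⁴) = 0.017711 rad s⁻¹, so T = 2π/N = 354.76 s ≈ 355 s.
Since Δρ > 0 the layer is stably stratified.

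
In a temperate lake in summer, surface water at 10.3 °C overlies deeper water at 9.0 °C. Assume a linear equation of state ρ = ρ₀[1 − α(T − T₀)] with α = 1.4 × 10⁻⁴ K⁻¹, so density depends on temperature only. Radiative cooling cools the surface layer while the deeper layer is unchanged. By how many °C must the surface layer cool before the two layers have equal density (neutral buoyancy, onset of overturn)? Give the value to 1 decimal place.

With temperature the only control, equal density requires T_surf′ = T_deep.
T_surf′ = 9.0 °C.
Cooling required: 10.3 − 9.0 = 1.3 °C.

1.3 °C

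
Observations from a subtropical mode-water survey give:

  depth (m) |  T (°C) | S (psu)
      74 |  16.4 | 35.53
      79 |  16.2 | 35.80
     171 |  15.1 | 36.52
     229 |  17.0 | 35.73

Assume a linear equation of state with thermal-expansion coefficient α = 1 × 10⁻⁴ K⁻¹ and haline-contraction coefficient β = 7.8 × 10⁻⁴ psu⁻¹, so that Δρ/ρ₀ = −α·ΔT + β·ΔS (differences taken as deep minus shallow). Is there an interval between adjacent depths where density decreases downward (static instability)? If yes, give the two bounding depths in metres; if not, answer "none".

171–229 m

Evaluate Δρ/ρ₀ = −αΔT + βΔS across each adjacent pair:
  74–79 m: −αΔT+βΔS = −(1 × 10⁻⁴)(-0.2)+(7.8 × 10⁻⁴)(+0.27) = 2.3 × 10⁻⁴ → stable
  79–171 m: −αΔT+βΔS = −(1 × 10⁻⁴)(-1.1)+(7.8 × 10⁻⁴)(+0.72) = 6.7 × 10⁻⁴ → stable
  171–229 m: −αΔT+βΔS = −(1 × 10⁻⁴)(+1.9)+(7.8 × 10⁻⁴)(-0.79) = -8.1 × 10⁻⁴ → UNSTABLE
The 171–229 m interval has Δρ < 0: lighter water underlies denser water.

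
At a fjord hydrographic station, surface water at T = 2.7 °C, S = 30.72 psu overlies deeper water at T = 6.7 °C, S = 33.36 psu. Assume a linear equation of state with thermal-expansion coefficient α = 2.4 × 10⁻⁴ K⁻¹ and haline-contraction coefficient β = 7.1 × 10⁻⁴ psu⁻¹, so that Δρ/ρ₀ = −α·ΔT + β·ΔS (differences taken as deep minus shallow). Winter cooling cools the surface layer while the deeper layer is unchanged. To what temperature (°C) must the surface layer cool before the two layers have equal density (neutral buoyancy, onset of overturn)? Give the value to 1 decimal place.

-1.1 °C

Neutral buoyancy requires Δρ = 0, i.e. −α(T_deep − T_surf′) + β(S_deep − S_surf) = 0.
T_surf′ = T_deep − (β/α)·ΔS = 6.7 − (7.1 × 10⁻⁴/2.4 × 10⁻⁴)·(+2.64) = -1.110 °C.
Cooling required: 2.7 − (-1.110) = 3.810 °C.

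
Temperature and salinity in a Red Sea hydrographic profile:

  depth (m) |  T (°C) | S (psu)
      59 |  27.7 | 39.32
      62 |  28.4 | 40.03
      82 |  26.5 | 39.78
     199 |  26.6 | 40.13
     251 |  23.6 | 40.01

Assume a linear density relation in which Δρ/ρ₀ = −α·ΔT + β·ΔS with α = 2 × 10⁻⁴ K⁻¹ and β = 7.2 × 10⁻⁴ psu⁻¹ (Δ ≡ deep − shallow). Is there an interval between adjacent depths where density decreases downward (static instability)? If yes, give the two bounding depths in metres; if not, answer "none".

Evaluate Δρ/ρ₀ = −αΔT + βΔS across each adjacent pair:
  59–62 m: −αΔT+βΔS = −(2 × 10⁻⁴)(+0.7)+(7.2 × 10⁻⁴)(+0.71) = 3.7 × 10⁻⁴ → stable
  62–82 m: −αΔT+βΔS = −(2 × 10⁻⁴)(-1.9)+(7.2 × 10⁻⁴)(-0.25) = 2.0 × 10⁻⁴ → stable
  82–199 m: −αΔT+βΔS = −(2 × 10⁻⁴)(+0.1)+(7.2 × 10⁻⁴)(+0.35) = 2.3 × 10⁻⁴ → stable
  199–251 m: −αΔT+βΔS = −(2 × 10⁻⁴)(-3.0)+(7.2 × 10⁻⁴)(-0.12) = 5.1 × 10⁻⁴ → stable
Every interval has Δρ > 0: the column is stably stratified throughout.

none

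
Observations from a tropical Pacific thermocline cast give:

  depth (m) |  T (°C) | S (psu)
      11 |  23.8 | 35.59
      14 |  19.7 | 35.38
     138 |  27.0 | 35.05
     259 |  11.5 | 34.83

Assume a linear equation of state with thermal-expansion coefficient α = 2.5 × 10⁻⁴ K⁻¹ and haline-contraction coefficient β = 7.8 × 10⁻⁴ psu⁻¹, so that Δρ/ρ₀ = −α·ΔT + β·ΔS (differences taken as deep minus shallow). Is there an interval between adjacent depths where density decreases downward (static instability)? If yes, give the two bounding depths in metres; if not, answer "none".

Evaluate Δρ/ρ₀ = −αΔT + βΔS across each adjacent pair:
  11–14 m: −αΔT+βΔS = −(2.5 × 10⁻⁴)(-4.1)+(7.8 × 10⁻⁴)(-0.21) = 8.6 × 10⁻⁴ → stable
  14–138 m: −αΔT+βΔS = −(2.5 × 10⁻⁴)(+7.3)+(7.8 × 10⁻⁴)(-0.33) = -2.1 × 10⁻³ → UNSTABLE
  138–259 m: −αΔT+βΔS = −(2.5 × 10⁻⁴)(-15.5)+(7.8 × 10⁻⁴)(-0.22) = 3.7 × 10⁻³ → stable
The 14–138 m interval has Δρ < 0: lighter water underlies denser water.

14–138 m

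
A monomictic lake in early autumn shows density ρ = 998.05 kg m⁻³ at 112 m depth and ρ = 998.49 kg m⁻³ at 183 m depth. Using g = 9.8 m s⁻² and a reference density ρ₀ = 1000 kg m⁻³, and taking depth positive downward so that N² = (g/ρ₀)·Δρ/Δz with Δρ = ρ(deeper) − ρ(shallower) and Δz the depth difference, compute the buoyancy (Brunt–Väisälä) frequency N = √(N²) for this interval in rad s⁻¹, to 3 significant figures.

Δρ = 998.49 − 998.05 = 0.44 kg m⁻³ over Δz = 183 − 112 = 71 m.
N² = (9.8/1000) × (0.44/71) = 6.0732 × 10⁻⁵ s⁻².
N = √(6.0732 × 10⁻⁵) = 7.7931 × 10⁻³ rad s⁻¹ ≈ 7.79 × 10⁻³ rad s⁻¹.

7.79 × 10⁻³ rad s⁻¹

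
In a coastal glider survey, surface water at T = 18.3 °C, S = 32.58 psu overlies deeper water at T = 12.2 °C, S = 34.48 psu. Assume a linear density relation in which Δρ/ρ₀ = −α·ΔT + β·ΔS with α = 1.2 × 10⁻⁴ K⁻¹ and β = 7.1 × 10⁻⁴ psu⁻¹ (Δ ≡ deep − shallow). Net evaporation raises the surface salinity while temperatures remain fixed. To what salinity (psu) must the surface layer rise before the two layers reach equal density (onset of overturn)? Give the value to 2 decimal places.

35.51 psu

Neutral buoyancy requires −α(T_deep − T_surf) + β(S_deep − S_surf′) = 0.
S_surf′ = S_deep − (α/β)·ΔT = 34.48 − (1.2 × 10⁻⁴/7.1 × 10⁻⁴)·(-6.1) = 35.5110 psu.
Increase required: 35.5110 − 32.58 = 2.9310 psu.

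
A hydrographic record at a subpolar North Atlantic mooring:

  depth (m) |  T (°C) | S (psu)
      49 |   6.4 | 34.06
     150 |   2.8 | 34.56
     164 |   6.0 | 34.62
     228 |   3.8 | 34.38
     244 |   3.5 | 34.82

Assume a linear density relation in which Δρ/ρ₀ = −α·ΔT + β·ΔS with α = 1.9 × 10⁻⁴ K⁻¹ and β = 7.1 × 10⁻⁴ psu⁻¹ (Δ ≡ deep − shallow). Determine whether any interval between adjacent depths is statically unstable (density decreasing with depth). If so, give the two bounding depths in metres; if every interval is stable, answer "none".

Evaluate Δρ/ρ₀ = −αΔT + βΔS across each adjacent pair:
  49–150 m: −αΔT+βΔS = −(1.9 × 10⁻⁴)(-3.6)+(7.1 × 10⁻⁴)(+0.50) = 1.0 × 10⁻³ → stable
  150–164 m: −αΔT+βΔS = −(1.9 × 10⁻⁴)(+3.2)+(7.1 × 10⁻⁴)(+0.06) = -5.7 × 10⁻⁴ → UNSTABLE
  164–228 m: −αΔT+βΔS = −(1.9 × 10⁻⁴)(-2.2)+(7.1 × 10⁻⁴)(-0.24) = 2.5 × 10⁻⁴ → stable
  228–244 m: −αΔT+βΔS = −(1.9 × 10⁻⁴)(-0.3)+(7.1 × 10⁻⁴)(+0.44) = 3.7 × 10⁻⁴ → stable
The 150–164 m interval has Δρ < 0: lighter water underlies denser water.

150–164 m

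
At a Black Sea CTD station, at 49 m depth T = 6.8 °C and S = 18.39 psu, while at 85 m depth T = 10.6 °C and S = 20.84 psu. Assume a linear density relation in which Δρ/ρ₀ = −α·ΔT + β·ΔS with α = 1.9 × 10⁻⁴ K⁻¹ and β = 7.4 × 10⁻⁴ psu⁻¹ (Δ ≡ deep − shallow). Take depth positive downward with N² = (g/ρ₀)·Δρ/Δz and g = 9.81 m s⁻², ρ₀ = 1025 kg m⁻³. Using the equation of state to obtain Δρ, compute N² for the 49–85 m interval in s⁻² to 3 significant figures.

ΔT = +3.8 K, ΔS = +2.45 psu (deep − shallow).
Δρ/ρ₀ = −αΔT + βΔS = -7.22 × 10⁻⁴ + 1.813 × 10⁻³ = 1.091 × 10⁻³, so Δρ ≈ 1.118 kg m⁻³.
N² = (g/ρ₀)·Δρ/Δz = g·(Δρ/ρ₀)/Δz = 9.81 × 1.091 × 10⁻³ / 36 = 2.9730 × 10⁻⁴ s⁻² ≈ 2.97 × 10⁻⁴ s⁻².

2.97 × 10⁻⁴ s⁻²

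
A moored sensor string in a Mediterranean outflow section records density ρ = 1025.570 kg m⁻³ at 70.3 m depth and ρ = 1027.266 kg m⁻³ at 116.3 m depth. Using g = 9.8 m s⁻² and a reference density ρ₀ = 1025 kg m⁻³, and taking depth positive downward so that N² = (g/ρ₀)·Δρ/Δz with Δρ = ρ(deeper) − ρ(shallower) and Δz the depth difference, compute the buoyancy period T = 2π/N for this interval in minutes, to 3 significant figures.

Δρ = 1027.266 − 1025.570 = 1.696 kg m⁻³ over Δz = 116.3 − 70.3 = 46 m.
N² = (9.8/1025) × (1.696/46) = 3.5251 × 10⁻⁴ s⁻².
N = √(3.5251 × 10⁻⁴) = 0.018775 rad s⁻¹, so T = 2π/N = 334.66 s = 5.5777 min ≈ 5.58 min.

5.58 min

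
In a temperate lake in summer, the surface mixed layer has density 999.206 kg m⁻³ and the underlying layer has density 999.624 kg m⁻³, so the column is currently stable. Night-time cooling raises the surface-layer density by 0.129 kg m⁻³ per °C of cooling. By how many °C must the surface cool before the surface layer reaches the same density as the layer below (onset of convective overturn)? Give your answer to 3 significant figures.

Density deficit of the surface layer: 999.624 − 999.206 = 0.418 kg m⁻³.
Required change = 0.418 / 0.129 = 3.24 °C.

3.24 °C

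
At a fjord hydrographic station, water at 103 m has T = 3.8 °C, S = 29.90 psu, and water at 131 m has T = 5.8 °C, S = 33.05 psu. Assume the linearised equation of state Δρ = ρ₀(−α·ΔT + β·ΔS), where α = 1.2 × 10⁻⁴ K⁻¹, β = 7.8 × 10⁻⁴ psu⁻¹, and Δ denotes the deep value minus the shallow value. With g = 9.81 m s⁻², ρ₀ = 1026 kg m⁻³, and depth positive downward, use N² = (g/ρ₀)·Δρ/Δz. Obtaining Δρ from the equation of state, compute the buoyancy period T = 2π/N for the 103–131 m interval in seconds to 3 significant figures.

ΔT = +2.0 K, ΔS = +3.15 psu (deep − shallow).
Δρ/ρ₀ = −αΔT + βΔS = -2.40 × 10⁻⁴ + 2.457 × 10⁻³ = 2.217 × 10⁻³, so Δρ ≈ 2.275 kg m⁻³.
N² = (g/ρ₀)·Δρ/Δz = g·(Δρ/ρ₀)/Δz = 9.81 × 2.217 × 10⁻³ / 28 = 7.7674 × 10⁻⁴ s⁻².
N = √(7.7674 × 10⁻⁴) = 0.027870 rad s⁻¹ → T = 2π/N = 225.45 s ≈ 225 s.

225 s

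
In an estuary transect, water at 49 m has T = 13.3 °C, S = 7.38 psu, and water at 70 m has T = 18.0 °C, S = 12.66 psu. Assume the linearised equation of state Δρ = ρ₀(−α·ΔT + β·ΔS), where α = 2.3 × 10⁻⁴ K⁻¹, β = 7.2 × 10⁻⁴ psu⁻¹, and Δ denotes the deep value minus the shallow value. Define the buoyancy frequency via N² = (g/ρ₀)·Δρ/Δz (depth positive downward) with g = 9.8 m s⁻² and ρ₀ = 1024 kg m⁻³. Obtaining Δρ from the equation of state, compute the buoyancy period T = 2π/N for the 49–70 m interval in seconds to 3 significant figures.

ΔT = +4.7 K, ΔS = +5.28 psu (deep − shallow).
Δρ/ρ₀ = −αΔT + βΔS = -1.081 × 10⁻³ + 3.8016 × 10⁻³ = 2.7206 × 10⁻³, so Δρ ≈ 2.786 kg m⁻³.
N² = (g/ρ₀)·Δρ/Δz = g·(Δρ/ρ₀)/Δz = 9.8 × 2.7206 × 10⁻³ / 21 = 1.2696 × 10⁻³ s⁻².
N = √(1.2696 × 10⁻³) = 0.035631 rad s⁻¹ → T = 2π/N = 176.34 s ≈ 176 s.

176 s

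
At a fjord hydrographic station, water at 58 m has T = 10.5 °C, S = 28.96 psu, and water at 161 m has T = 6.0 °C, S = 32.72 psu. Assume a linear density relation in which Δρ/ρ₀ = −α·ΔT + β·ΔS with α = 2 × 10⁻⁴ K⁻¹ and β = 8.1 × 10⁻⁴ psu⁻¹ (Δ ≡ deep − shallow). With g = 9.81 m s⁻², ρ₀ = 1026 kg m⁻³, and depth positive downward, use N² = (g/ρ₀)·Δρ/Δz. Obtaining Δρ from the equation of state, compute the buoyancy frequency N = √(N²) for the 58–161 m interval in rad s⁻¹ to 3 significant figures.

ΔT = -4.5 K, ΔS = +3.76 psu (deep − shallow).
Δρ/ρ₀ = −αΔT + βΔS = 9.00 × 10⁻⁴ + 3.0456 × 10⁻³ = 3.9456 × 10⁻³, so Δρ ≈ 4.048 kg m⁻³.
N² = (g/ρ₀)·Δρ/Δz = g·(Δρ/ρ₀)/Δz = 9.81 × 3.9456 × 10⁻³ / 103 = 3.7579 × 10⁻⁴ s⁻².
N = √(3.7579 × 10⁻⁴) = 0.019385 rad s⁻¹ ≈ 0.0194 rad s⁻¹.

0.0194 rad s⁻¹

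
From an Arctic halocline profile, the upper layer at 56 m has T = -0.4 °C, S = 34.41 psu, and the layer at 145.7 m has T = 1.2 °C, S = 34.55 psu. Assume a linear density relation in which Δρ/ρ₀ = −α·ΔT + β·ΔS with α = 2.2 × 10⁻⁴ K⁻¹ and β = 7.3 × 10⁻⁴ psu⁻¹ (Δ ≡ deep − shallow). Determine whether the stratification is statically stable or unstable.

unstable

ΔT = 1.2 − -0.4 = +1.6 K and ΔS = 34.55 − 34.41 = +0.14 psu (deep − shallow).
−αΔT = -3.52 × 10⁻⁴; βΔS = 1.022 × 10⁻⁴; sum Δρ/ρ₀ = -2.498 × 10⁻⁴.
Δρ/ρ₀ < 0, so Δρ < 0: deeper water is lighter → statically unstable; the column would overturn.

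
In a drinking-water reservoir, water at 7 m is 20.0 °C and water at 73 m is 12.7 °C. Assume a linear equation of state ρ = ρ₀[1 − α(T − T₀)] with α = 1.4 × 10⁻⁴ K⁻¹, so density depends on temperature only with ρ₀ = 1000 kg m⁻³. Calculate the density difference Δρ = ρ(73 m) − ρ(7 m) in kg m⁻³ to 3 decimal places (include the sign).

+1.022 kg m⁻³

ΔT = -7.3 K, Δρ/ρ₀ = −αΔT = 1.022 × 10⁻³.
Δρ = 1000 × (1.022 × 10⁻³) = +1.022 kg m⁻³.
Positive Δρ: denser below, stable.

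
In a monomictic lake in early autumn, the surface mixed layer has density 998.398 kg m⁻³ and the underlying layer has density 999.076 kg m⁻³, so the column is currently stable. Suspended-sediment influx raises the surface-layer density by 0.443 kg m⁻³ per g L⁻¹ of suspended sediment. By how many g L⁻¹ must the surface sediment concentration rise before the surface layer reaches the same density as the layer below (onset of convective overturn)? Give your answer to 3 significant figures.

1.53 g L⁻¹

Density deficit of the surface layer: 999.076 − 998.398 = 0.678 kg m⁻³.
Required change = 0.678 / 0.443 = 1.53 g L⁻¹.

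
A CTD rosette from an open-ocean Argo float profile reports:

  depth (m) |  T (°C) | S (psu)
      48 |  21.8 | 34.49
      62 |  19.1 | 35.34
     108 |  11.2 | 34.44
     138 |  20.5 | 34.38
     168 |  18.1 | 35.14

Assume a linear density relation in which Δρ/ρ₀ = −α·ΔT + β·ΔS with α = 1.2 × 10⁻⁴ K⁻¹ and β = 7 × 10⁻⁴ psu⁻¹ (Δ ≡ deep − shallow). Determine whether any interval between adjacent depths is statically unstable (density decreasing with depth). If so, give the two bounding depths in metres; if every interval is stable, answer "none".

Evaluate Δρ/ρ₀ = −αΔT + βΔS across each adjacent pair:
  48–62 m: −αΔT+βΔS = −(1.2 × 10⁻⁴)(-2.7)+(7 × 10⁻⁴)(+0.85) = 9.2 × 10⁻⁴ → stable
  62–108 m: −αΔT+βΔS = −(1.2 × 10⁻⁴)(-7.9)+(7 × 10⁻⁴)(-0.90) = 3.2 × 10⁻⁴ → stable
  108–138 m: −αΔT+βΔS = −(1.2 × 10⁻⁴)(+9.3)+(7 × 10⁻⁴)(-0.06) = -1.2 × 10⁻³ → UNSTABLE
  138–168 m: −αΔT+βΔS = −(1.2 × 10⁻⁴)(-2.4)+(7 × 10⁻⁴)(+0.76) = 8.2 × 10⁻⁴ → stable
The 108–138 m interval has Δρ < 0: lighter water underlies denser water.

108–138 m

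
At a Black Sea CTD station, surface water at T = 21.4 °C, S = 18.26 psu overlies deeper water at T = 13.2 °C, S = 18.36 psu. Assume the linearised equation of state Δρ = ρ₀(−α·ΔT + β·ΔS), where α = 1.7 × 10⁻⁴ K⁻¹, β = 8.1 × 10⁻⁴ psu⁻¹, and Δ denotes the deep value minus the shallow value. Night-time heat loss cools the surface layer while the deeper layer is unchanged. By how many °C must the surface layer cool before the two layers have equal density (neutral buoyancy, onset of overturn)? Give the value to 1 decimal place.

8.7 °C

Neutral buoyancy requires Δρ = 0, i.e. −α(T_deep − T_surf′) + β(S_deep − S_surf) = 0.
T_surf′ = T_deep − (β/α)·ΔS = 13.2 − (8.1 × 10⁻⁴/1.7 × 10⁻⁴)·(+0.10) = 12.724 °C.
Cooling required: 21.4 − (12.724) = 8.676 °C.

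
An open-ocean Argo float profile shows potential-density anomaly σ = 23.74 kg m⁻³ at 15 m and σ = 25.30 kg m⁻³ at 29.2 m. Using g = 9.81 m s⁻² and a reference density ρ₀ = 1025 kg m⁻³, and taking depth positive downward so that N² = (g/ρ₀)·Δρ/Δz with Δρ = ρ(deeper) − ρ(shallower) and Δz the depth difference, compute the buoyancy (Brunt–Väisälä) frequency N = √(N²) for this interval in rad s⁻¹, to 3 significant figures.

Δρ = 1025.30 − 1023.74 = 1.56 kg m⁻³ over Δz = 29.2 − 15 = 14.2 m.
N² = (9.81/1025) × (1.56/14.2) = 1.0514 × 10⁻³ s⁻².
N = √(1.0514 × 10⁻³) = 0.032425 rad s⁻¹ ≈ 0.0324 rad s⁻¹.

0.0324 rad s⁻¹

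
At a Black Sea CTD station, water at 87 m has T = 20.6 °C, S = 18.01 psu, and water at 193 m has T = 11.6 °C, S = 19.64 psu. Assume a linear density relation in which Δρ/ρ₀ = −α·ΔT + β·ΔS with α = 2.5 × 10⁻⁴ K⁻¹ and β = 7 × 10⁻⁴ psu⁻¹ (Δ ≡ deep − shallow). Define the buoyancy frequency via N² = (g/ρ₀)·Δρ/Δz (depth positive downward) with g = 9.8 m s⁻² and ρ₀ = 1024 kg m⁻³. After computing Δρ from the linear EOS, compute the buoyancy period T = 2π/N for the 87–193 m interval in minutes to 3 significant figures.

5.91 min

ΔT = -9.0 K, ΔS = +1.63 psu (deep − shallow).
Δρ/ρ₀ = −αΔT + βΔS = 2.25 × 10⁻³ + 1.141 × 10⁻³ = 3.391 × 10⁻³, so Δρ ≈ 3.472 kg m⁻³.
N² = (g/ρ₀)·Δρ/Δz = g·(Δρ/ρ₀)/Δz = 9.8 × 3.391 × 10⁻³ / 106 = 3.1351 × 10⁻⁴ s⁻².
N = √(3.1351 × 10⁻⁴) = 0.017706 rad s⁻¹ → T = 2π/N = 354.86 s = 5.9143 min ≈ 5.91 min.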